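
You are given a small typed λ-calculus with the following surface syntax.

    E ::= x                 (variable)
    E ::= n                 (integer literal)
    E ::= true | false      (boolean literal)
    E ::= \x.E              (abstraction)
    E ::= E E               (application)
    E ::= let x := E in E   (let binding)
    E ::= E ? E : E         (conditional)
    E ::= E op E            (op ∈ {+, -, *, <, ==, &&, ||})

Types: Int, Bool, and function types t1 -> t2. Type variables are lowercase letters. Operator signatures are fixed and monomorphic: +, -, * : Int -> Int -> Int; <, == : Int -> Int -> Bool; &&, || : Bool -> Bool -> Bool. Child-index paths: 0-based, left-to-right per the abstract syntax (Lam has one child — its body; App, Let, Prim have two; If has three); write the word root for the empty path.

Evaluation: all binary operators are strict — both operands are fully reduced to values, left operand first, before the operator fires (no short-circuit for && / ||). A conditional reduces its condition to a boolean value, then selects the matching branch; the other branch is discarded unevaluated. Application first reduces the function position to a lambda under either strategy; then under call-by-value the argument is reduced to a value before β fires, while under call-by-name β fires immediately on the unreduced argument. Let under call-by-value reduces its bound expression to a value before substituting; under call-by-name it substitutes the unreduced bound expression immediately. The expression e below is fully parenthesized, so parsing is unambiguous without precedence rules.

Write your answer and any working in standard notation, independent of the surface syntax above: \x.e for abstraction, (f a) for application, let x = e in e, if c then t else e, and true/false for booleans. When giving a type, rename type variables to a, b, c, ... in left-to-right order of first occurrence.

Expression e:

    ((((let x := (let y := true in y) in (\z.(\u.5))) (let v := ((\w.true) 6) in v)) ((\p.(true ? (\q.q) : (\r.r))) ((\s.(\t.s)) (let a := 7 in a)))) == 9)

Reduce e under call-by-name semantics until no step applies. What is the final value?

Working:
step 0: ((((let x = (let y = true in y) in (\z.(\u.5))) (let v = ((\w.true) 6) in v)) ((\p.(if true then (\q.q) else (\r.r))) ((\s.(\t.s)) (let a = 7 in a)))) == 9)
step 1: [let@0.0.0] ((((\z.(\u.5)) (let v = ((\w.true) 6) in v)) ((\p.(if true then (\q.q) else (\r.r))) ((\s.(\t.s)) (let a = 7 in a)))) == 9)
step 2: [beta@0.0] (((\u.5) ((\p.(if true then (\q.q) else (\r.r))) ((\s.(\t.s)) (let a = 7 in a)))) == 9)
step 3: [beta@0] (5 == 9)
step 4: [delta@root] false

Answer: false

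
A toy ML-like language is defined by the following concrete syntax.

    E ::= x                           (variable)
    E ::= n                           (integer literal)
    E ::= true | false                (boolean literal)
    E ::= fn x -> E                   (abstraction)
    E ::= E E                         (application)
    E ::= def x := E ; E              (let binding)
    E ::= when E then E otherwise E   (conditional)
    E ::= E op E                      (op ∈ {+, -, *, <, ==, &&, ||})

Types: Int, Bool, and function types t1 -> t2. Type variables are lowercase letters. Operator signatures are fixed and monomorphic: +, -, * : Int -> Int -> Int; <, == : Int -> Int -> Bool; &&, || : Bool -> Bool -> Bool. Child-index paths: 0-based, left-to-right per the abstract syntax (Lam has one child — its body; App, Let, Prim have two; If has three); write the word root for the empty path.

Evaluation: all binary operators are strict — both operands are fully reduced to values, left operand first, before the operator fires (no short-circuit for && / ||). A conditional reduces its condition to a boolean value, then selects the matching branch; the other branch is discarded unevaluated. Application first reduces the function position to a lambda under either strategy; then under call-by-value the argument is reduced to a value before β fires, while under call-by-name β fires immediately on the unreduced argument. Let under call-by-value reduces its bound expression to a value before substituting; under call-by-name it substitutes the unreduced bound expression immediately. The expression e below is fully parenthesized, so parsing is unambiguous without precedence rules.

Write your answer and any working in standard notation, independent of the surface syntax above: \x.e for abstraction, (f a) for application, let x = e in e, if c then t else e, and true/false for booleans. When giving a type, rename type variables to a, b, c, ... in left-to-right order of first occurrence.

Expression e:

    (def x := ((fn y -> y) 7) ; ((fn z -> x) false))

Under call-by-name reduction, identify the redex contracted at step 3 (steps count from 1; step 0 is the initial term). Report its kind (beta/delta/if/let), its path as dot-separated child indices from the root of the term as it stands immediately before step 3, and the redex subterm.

Working:
step 0: (let x = ((\y.y) 7) in ((\z.x) false))
step 1: [let@root] ((\z.((\y.y) 7)) false)
step 2: [beta@root] ((\y.y) 7)
step 3: [beta@root] 7

Answer: beta at root : ((\y.y) 7)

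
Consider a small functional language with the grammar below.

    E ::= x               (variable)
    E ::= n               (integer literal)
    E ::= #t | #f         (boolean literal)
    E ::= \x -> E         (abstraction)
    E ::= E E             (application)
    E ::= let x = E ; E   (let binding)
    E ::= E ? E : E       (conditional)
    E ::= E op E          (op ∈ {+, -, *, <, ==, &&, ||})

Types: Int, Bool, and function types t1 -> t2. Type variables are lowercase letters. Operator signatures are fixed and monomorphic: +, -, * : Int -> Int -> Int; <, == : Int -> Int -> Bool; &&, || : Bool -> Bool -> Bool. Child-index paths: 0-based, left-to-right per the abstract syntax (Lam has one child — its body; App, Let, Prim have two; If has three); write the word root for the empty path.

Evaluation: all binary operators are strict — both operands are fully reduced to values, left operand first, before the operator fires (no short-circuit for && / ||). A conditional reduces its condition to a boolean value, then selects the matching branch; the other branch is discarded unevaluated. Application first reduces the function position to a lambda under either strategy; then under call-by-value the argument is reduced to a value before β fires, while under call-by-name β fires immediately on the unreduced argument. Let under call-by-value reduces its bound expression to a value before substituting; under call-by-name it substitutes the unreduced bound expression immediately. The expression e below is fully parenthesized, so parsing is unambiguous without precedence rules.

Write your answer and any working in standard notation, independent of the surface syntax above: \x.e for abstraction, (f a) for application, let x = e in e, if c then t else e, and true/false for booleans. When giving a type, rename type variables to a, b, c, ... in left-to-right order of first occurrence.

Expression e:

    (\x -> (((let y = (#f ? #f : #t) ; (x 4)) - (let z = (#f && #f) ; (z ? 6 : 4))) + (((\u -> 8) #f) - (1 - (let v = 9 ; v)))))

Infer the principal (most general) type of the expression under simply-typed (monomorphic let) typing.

Derivation:
  unify Bool ~ Bool
  unify Bool ~ Bool
let y : Bool
x : a
  unify a ~ Int -> b
_ _ : b
  unify b ~ Int
  unify Bool ~ Bool
  unify Bool ~ Bool
let z : Bool
z : Bool
  unify Bool ~ Bool
  unify Int ~ Int
  unify Int ~ Int
  unify Int ~ Int
\u._ : c -> Int
  unify c -> Int ~ Bool -> d
  unify c ~ Bool
  unify Int ~ d
_ _ : Int
  unify Int ~ Int
  unify Int ~ Int
let v : Int
v : Int
  unify Int ~ Int
  unify Int ~ Int
  unify Int ~ Int
\x._ : (Int -> Int) -> Int

Answer: (Int -> Int) -> Int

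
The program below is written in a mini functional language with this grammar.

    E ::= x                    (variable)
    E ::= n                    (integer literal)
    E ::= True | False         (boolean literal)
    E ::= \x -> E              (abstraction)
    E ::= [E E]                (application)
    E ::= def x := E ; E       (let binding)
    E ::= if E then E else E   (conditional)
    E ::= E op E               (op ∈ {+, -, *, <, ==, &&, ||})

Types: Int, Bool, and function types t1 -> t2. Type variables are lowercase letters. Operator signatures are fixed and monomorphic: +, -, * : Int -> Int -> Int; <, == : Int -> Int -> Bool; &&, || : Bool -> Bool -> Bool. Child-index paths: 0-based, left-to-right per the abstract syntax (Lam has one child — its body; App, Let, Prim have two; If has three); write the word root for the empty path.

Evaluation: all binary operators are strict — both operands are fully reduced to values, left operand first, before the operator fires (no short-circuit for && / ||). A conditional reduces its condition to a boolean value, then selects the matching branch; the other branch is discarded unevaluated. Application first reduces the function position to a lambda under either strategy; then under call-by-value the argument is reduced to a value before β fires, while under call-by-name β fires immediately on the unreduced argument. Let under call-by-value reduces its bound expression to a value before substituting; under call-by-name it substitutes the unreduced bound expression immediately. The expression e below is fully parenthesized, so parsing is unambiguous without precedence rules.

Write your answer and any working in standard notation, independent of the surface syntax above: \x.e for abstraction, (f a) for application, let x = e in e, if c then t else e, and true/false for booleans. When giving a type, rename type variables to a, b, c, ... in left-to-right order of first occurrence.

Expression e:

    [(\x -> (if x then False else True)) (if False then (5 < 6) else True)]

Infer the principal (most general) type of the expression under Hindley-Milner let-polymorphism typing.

Answer: Bool

Trace:
x : a
  unify a ~ Bool
  unify Bool ~ Bool
\x._ : Bool -> Bool
  unify Bool ~ Bool
  unify Int ~ Int
  unify Int ~ Int
  unify Bool ~ Bool
  unify Bool -> Bool ~ Bool -> b
  unify Bool ~ Bool
  unify Bool ~ b
_ _ : Bool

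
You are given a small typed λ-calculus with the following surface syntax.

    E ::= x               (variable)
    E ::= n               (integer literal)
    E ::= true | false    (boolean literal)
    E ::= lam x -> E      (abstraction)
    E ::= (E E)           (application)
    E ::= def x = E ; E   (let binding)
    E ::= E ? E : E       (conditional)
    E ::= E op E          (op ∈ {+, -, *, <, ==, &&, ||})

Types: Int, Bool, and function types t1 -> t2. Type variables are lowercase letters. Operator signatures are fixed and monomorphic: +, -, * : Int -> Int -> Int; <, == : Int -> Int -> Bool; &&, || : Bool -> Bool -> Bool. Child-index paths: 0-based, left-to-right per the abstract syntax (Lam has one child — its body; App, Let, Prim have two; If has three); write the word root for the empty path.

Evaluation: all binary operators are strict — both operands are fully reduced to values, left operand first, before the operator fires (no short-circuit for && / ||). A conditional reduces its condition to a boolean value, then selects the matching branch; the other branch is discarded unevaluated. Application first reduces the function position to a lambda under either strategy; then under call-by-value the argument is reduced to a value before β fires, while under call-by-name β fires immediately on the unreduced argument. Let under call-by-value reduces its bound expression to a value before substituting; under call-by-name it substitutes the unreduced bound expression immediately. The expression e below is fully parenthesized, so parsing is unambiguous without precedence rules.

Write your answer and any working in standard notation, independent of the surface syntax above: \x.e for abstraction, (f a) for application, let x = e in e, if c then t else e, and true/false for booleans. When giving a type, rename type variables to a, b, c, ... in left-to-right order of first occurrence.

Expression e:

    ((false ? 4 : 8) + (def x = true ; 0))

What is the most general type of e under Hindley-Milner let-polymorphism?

Derivation:
  unify Bool ~ Bool
  unify Int ~ Int
  unify Int ~ Int
let x : Bool
  unify Int ~ Int

Answer: Int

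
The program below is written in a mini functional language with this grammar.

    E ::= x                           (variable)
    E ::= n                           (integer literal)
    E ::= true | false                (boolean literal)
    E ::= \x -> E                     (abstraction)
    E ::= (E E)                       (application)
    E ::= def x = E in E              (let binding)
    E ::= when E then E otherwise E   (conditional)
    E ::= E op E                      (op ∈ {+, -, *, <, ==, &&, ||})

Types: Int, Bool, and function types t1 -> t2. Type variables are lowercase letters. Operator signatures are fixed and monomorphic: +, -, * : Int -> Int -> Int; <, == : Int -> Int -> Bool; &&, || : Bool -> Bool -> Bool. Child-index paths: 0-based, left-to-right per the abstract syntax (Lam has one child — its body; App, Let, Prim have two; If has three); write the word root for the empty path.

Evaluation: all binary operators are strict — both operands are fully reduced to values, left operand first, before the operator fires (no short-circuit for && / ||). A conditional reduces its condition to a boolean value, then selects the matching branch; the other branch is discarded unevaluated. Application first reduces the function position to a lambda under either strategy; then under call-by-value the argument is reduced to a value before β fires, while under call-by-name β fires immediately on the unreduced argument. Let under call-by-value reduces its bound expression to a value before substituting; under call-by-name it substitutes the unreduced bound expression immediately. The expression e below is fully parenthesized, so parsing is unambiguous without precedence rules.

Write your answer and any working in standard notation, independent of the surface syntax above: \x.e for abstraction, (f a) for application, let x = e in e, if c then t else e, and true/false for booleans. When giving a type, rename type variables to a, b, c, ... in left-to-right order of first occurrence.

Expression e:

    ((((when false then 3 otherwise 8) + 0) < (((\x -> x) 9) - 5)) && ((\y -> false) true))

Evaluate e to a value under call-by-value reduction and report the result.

Derivation:
step 0: ((((if false then 3 else 8) + 0) < (((\x.x) 9) - 5)) && ((\y.false) true))
step 1: [if@0.0.0] (((8 + 0) < (((\x.x) 9) - 5)) && ((\y.false) true))
step 2: [delta@0.0] ((8 < (((\x.x) 9) - 5)) && ((\y.false) true))
step 3: [beta@0.1.0] ((8 < (9 - 5)) && ((\y.false) true))
step 4: [delta@0.1] ((8 < 4) && ((\y.false) true))
step 5: [delta@0] (false && ((\y.false) true))
step 6: [beta@1] (false && false)
step 7: [delta@root] false

Answer: false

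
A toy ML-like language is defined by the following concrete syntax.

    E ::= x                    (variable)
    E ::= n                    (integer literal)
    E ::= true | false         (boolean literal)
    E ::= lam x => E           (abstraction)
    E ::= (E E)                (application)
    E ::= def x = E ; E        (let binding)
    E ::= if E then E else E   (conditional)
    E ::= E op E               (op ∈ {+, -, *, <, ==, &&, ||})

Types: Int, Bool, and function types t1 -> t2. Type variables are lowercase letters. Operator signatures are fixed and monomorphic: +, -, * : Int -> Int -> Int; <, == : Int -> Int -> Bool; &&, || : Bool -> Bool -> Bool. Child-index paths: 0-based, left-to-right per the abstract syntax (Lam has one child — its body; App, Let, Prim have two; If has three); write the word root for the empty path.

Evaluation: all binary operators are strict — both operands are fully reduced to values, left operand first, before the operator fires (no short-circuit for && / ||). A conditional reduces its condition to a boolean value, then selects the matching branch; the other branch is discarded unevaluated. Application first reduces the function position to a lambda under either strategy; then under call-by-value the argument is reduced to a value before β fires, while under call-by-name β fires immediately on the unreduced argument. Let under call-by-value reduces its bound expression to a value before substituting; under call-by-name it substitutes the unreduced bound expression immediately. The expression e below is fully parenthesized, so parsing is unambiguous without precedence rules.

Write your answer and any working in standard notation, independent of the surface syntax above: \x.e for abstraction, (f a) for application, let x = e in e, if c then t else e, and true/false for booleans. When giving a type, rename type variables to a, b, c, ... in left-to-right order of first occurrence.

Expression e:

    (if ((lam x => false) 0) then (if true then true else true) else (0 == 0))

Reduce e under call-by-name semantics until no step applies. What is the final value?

Answer: true

Derivation:
step 0: (if ((\x.false) 0) then (if true then true else true) else (0 == 0))
step 1: [beta@0] (if false then (if true then true else true) else (0 == 0))
step 2: [if@root] (0 == 0)
step 3: [delta@root] true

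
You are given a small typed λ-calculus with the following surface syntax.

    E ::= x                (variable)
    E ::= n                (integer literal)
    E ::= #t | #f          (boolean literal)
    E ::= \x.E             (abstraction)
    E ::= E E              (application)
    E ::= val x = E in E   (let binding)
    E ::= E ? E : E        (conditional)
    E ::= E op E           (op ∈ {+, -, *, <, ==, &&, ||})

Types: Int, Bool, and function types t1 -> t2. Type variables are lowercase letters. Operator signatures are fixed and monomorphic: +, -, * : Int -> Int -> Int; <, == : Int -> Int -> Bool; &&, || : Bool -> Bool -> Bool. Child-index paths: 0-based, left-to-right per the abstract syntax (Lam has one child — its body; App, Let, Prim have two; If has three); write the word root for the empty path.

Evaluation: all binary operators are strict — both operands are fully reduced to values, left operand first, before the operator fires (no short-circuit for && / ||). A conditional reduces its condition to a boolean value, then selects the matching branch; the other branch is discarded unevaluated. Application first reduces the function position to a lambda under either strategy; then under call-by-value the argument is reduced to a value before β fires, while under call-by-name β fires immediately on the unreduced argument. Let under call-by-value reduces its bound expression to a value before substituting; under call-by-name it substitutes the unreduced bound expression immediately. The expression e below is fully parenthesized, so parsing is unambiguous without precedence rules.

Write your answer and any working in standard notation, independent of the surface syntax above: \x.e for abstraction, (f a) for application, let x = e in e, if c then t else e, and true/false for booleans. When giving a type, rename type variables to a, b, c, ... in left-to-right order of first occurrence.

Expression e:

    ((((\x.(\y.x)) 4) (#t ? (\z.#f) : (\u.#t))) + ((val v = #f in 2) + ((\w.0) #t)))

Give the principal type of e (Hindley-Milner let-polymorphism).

Working:
x : a
\y._ : b -> a
\x._ : a -> b -> a
  unify a -> b -> a ~ Int -> c
  unify a ~ Int
  unify b -> Int ~ c
_ _ : b -> Int
  unify Bool ~ Bool
\z._ : d -> Bool
\u._ : e -> Bool
  unify d -> Bool ~ e -> Bool
  unify d ~ e
  unify Bool ~ Bool
  unify b -> Int ~ (e -> Bool) -> f
  unify b ~ e -> Bool
  unify Int ~ f
_ _ : Int
  unify Int ~ Int
let v : Bool
  unify Int ~ Int
\w._ : g -> Int
  unify g -> Int ~ Bool -> h
  unify g ~ Bool
  unify Int ~ h
_ _ : Int
  unify Int ~ Int
  unify Int ~ Int

Answer: Int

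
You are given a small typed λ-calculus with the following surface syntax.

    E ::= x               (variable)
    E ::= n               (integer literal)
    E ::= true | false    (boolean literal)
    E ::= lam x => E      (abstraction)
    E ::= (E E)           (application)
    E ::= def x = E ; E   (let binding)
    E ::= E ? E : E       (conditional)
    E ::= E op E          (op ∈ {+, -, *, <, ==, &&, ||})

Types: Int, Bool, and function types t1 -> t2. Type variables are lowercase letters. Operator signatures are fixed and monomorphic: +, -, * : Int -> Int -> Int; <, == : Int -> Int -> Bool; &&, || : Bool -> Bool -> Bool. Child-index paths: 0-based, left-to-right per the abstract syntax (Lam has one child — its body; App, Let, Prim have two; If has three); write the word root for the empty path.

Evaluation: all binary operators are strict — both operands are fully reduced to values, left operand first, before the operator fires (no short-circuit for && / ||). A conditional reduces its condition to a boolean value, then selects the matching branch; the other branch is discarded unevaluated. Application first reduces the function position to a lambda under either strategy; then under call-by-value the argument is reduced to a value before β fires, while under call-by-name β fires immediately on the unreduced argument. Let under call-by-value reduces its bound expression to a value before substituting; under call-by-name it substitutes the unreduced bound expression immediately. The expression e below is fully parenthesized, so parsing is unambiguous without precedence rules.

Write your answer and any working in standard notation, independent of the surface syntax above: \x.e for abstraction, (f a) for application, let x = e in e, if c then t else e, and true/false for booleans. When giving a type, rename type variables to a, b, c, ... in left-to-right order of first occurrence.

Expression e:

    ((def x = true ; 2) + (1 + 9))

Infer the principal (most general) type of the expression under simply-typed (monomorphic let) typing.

Answer: Int

Derivation:
let x : Bool
  unify Int ~ Int
  unify Int ~ Int
  unify Int ~ Int
  unify Int ~ Int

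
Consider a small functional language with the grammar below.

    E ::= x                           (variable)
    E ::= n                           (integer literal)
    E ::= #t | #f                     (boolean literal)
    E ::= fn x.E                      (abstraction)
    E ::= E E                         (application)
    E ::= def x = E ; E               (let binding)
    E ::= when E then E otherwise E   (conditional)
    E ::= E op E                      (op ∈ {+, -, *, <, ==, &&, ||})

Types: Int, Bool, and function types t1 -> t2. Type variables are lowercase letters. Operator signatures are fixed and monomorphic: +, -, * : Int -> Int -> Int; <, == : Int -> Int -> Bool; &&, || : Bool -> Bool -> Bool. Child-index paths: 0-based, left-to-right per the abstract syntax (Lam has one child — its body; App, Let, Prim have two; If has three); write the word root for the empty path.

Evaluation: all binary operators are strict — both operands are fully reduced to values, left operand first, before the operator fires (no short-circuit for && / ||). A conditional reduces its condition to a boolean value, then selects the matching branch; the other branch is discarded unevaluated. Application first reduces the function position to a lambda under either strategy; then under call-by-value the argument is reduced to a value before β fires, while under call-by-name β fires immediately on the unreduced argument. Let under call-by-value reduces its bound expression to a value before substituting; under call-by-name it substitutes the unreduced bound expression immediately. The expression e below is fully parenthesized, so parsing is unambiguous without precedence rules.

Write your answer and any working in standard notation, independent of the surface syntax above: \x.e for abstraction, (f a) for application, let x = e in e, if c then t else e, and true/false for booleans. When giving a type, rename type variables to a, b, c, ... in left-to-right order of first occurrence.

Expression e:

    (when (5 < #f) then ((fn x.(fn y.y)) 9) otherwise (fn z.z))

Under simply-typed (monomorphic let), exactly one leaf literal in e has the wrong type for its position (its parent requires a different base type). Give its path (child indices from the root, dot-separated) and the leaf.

Derivation:
  unify Int ~ Int
  unify Bool ~ Int
  FAIL: mismatch Bool ~ Int

Answer: 0.1 : false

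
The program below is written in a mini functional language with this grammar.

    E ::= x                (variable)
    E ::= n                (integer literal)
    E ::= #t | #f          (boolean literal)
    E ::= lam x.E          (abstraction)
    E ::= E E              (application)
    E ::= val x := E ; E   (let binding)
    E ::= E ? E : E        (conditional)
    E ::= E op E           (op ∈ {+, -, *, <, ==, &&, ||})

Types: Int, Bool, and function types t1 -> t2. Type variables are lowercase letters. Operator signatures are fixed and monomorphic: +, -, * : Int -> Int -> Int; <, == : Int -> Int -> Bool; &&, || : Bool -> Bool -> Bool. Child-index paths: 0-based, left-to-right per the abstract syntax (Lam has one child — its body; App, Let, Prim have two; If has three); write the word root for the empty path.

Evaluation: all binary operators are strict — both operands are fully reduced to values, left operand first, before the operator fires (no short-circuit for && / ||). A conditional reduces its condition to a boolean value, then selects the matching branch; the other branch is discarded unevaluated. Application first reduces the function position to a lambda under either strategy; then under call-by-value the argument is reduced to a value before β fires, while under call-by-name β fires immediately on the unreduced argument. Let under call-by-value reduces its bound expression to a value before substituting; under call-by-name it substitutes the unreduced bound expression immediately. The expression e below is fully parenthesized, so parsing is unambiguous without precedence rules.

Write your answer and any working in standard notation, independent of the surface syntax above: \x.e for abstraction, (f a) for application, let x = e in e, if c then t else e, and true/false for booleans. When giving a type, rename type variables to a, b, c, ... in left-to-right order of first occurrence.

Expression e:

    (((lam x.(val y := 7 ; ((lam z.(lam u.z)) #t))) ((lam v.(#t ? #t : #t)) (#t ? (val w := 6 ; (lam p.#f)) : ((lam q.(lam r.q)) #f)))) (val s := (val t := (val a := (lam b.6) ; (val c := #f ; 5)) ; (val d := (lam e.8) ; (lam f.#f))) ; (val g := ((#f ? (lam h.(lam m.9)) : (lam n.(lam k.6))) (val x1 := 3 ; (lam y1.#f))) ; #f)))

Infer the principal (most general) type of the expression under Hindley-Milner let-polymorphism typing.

Answer: Bool

Trace:
let y : Int
z : b
\u._ : c -> b
\z._ : b -> c -> b
  unify b -> c -> b ~ Bool -> d
  unify b ~ Bool
  unify c -> Bool ~ d
_ _ : c -> Bool
\x._ : a -> c -> Bool
  unify Bool ~ Bool
  unify Bool ~ Bool
\v._ : e -> Bool
  unify Bool ~ Bool
let w : Int
\p._ : f -> Bool
q : g
\r._ : h -> g
\q._ : g -> h -> g
  unify g -> h -> g ~ Bool -> i
  unify g ~ Bool
  unify h -> Bool ~ i
_ _ : h -> Bool
  unify f -> Bool ~ h -> Bool
  unify f ~ h
  unify Bool ~ Bool
  unify e -> Bool ~ (h -> Bool) -> j
  unify e ~ h -> Bool
  unify Bool ~ j
_ _ : Bool
  unify a -> c -> Bool ~ Bool -> k
  unify a ~ Bool
  unify c -> Bool ~ k
_ _ : c -> Bool
\b._ : l -> Int
let a : forall. l -> Int
let c : Bool
let t : Int
\e._ : m -> Int
let d : forall. m -> Int
\f._ : n -> Bool
let s : forall. n -> Bool
  unify Bool ~ Bool
\m._ : p -> Int
\h._ : o -> p -> Int
\k._ : r -> Int
\n._ : q -> r -> Int
  unify o -> p -> Int ~ q -> r -> Int
  unify o ~ q
  unify p -> Int ~ r -> Int
  unify p ~ r
  unify Int ~ Int
let x1 : Int
\y1._ : s -> Bool
  unify q -> r -> Int ~ (s -> Bool) -> t
  unify q ~ s -> Bool
  unify r -> Int ~ t
_ _ : r -> Int
let g : forall. r -> Int
  unify c -> Bool ~ Bool -> u
  unify c ~ Bool
  unify Bool ~ u
_ _ : Bool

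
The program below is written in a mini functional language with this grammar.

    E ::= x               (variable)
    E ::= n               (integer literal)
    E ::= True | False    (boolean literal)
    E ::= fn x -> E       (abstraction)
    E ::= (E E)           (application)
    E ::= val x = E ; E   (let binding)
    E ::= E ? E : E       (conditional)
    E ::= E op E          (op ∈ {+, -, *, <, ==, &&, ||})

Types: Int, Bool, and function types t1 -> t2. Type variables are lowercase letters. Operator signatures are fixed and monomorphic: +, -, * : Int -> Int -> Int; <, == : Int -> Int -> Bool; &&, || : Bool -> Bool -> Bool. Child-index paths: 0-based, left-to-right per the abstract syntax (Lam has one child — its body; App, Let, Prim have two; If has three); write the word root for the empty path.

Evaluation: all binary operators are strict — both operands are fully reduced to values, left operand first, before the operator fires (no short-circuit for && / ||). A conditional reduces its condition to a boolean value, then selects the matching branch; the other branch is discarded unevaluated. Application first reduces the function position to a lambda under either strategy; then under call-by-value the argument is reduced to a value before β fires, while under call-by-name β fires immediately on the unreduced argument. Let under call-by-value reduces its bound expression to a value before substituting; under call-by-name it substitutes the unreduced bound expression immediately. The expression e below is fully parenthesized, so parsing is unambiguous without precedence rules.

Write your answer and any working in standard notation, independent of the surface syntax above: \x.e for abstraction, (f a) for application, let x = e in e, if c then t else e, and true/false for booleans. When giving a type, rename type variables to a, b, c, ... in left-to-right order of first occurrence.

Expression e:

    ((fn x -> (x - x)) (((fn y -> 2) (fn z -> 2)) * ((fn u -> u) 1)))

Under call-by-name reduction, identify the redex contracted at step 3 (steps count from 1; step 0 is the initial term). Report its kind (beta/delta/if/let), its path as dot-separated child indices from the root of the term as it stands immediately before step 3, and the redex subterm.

Derivation:
step 0: ((\x.(x - x)) (((\y.2) (\z.2)) * ((\u.u) 1)))
step 1: [beta@root] ((((\y.2) (\z.2)) * ((\u.u) 1)) - (((\y.2) (\z.2)) * ((\u.u) 1)))
step 2: [beta@0.0] ((2 * ((\u.u) 1)) - (((\y.2) (\z.2)) * ((\u.u) 1)))
step 3: [beta@0.1] ((2 * 1) - (((\y.2) (\z.2)) * ((\u.u) 1)))

Answer: beta at 0.1 : ((\u.u) 1)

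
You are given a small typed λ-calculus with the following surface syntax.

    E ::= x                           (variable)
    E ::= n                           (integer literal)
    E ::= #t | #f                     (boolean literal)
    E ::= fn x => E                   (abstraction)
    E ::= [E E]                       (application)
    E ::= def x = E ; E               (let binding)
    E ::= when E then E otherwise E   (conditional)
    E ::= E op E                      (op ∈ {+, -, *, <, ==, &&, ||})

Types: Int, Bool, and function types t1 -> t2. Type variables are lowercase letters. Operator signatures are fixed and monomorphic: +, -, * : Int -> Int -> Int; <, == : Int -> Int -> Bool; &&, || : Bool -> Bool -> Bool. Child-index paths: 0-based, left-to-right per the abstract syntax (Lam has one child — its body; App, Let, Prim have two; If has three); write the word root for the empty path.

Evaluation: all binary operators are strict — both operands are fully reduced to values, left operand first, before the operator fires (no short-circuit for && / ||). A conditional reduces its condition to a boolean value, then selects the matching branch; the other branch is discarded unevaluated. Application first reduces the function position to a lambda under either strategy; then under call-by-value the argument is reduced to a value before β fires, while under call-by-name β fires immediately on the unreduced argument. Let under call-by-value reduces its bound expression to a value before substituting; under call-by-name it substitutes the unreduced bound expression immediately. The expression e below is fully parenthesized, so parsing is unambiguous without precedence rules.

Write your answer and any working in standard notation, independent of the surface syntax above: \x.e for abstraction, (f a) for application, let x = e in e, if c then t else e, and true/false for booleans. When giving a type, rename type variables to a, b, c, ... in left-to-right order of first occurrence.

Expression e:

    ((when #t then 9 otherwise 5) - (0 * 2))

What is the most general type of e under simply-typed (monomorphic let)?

Working:
  unify Bool ~ Bool
  unify Int ~ Int
  unify Int ~ Int
  unify Int ~ Int
  unify Int ~ Int
  unify Int ~ Int

Answer: Int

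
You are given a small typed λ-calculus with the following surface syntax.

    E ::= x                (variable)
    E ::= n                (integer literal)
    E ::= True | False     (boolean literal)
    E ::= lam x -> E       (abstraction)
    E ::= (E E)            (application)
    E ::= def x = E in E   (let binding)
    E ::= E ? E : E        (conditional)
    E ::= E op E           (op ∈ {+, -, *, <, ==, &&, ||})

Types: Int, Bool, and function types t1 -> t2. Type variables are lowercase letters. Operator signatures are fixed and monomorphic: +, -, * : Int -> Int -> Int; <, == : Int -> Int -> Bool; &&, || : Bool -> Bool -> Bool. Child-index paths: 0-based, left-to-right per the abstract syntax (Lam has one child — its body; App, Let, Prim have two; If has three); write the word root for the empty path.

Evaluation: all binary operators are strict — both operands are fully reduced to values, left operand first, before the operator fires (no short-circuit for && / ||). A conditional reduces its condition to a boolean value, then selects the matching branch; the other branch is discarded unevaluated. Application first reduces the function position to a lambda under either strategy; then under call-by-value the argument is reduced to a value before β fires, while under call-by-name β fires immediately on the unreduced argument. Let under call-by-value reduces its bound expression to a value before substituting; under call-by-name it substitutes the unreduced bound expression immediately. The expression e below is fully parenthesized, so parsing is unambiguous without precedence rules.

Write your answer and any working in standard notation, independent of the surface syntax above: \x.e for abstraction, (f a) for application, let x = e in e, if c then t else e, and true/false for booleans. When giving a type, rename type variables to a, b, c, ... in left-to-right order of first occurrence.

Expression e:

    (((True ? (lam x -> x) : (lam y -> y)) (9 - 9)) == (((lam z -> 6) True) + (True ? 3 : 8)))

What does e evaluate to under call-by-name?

Answer: false

Derivation:
step 0: (((if true then (\x.x) else (\y.y)) (9 - 9)) == (((\z.6) true) + (if true then 3 else 8)))
step 1: [if@0.0] (((\x.x) (9 - 9)) == (((\z.6) true) + (if true then 3 else 8)))
step 2: [beta@0] ((9 - 9) == (((\z.6) true) + (if true then 3 else 8)))
step 3: [delta@0] (0 == (((\z.6) true) + (if true then 3 else 8)))
step 4: [beta@1.0] (0 == (6 + (if true then 3 else 8)))
step 5: [if@1.1] (0 == (6 + 3))
step 6: [delta@1] (0 == 9)
step 7: [delta@root] false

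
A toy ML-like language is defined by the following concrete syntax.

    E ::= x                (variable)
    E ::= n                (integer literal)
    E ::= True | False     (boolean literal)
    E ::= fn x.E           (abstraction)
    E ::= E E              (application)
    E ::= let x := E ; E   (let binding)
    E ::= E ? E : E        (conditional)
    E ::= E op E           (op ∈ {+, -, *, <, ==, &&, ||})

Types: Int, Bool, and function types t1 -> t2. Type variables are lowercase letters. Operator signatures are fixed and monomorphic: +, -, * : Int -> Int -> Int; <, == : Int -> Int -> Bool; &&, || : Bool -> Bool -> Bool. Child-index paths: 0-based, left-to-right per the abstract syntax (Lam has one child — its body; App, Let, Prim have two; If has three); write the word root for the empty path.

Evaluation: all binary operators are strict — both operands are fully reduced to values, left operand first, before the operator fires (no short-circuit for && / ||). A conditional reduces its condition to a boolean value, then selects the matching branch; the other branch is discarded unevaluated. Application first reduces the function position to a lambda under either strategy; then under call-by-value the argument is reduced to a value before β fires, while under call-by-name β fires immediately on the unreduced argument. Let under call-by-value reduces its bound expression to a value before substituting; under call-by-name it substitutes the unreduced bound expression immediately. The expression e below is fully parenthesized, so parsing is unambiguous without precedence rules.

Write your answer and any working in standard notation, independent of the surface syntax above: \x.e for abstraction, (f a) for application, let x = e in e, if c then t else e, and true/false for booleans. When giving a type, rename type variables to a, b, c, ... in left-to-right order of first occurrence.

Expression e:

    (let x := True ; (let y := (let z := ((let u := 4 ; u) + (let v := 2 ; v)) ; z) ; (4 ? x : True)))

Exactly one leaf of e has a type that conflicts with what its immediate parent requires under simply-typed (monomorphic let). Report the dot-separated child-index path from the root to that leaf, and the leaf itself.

Derivation:
let x : Bool
let u : Int
u : Int
  unify Int ~ Int
let v : Int
v : Int
  unify Int ~ Int
let z : Int
z : Int
let y : Int
  unify Int ~ Bool
  FAIL: mismatch Int ~ Bool

Answer: 1.1.0 : 4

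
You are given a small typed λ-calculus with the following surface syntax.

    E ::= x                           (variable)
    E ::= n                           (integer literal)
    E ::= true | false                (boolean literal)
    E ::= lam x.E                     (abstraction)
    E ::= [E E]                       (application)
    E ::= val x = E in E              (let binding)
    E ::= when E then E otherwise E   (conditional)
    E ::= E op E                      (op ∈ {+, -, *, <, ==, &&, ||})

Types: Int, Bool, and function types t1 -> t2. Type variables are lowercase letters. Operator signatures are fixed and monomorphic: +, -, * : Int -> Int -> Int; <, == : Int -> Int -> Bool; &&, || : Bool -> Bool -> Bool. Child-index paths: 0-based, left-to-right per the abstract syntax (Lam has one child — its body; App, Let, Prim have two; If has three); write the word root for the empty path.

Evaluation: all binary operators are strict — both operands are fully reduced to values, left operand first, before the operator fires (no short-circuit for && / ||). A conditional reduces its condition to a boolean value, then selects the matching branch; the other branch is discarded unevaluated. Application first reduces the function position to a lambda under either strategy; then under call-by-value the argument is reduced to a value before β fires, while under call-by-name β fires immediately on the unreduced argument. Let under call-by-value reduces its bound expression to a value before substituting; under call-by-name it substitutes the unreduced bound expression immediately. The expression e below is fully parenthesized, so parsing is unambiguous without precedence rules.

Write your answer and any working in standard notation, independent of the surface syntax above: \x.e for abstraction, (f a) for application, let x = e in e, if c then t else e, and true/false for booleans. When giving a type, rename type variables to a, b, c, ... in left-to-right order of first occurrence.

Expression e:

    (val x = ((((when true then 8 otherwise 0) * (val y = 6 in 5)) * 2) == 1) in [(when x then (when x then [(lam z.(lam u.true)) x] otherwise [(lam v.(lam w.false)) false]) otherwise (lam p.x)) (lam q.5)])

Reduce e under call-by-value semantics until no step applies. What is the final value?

Trace:
step 0: (let x = ((((if true then 8 else 0) * (let y = 6 in 5)) * 2) == 1) in ((if x then (if x then ((\z.(\u.true)) x) else ((\v.(\w.false)) false)) else (\p.x)) (\q.5)))
step 1: [if@0.0.0.0] (let x = (((8 * (let y = 6 in 5)) * 2) == 1) in ((if x then (if x then ((\z.(\u.true)) x) else ((\v.(\w.false)) false)) else (\p.x)) (\q.5)))
step 2: [let@0.0.0.1] (let x = (((8 * 5) * 2) == 1) in ((if x then (if x then ((\z.(\u.true)) x) else ((\v.(\w.false)) false)) else (\p.x)) (\q.5)))
step 3: [delta@0.0.0] (let x = ((40 * 2) == 1) in ((if x then (if x then ((\z.(\u.true)) x) else ((\v.(\w.false)) false)) else (\p.x)) (\q.5)))
step 4: [delta@0.0] (let x = (80 == 1) in ((if x then (if x then ((\z.(\u.true)) x) else ((\v.(\w.false)) false)) else (\p.x)) (\q.5)))
step 5: [delta@0] (let x = false in ((if x then (if x then ((\z.(\u.true)) x) else ((\v.(\w.false)) false)) else (\p.x)) (\q.5)))
step 6: [let@root] ((if false then (if false then ((\z.(\u.true)) false) else ((\v.(\w.false)) false)) else (\p.false)) (\q.5))
step 7: [if@0] ((\p.false) (\q.5))
step 8: [beta@root] false

Answer: false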